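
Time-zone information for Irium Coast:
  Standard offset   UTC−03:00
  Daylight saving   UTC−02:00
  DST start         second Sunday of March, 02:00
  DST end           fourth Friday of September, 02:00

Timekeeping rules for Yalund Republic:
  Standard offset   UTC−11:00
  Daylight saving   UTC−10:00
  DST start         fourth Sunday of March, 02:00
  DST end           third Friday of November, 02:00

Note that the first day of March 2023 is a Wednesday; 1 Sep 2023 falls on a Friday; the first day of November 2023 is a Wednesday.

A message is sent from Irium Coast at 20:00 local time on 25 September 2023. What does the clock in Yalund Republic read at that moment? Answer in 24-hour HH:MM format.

13:00

1 March 2023 is a Wednesday, so the first Sunday is March 5 and the second is March 12.
1 September 2023 is a Friday, so the first Friday is September 1 and the fourth is September 22.
Daylight saving runs 12 March – 22 September; 25 September 2023 is outside that window, so Irium Coast is on standard time at UTC−03:00.
20:00 Irium Coast + 3h = 23:00 UTC.
1 March 2023 is a Wednesday, so the first Sunday is March 5 and the fourth is March 26.
1 November 2023 is a Wednesday, so the first Friday is November 3 and the third is November 17.
At the standard offset (UTC−11:00), 23:00 UTC − 11h = 12:00 Yalund Republic standard time.
Daylight saving runs 26 March – 17 November; the standard-time date in Yalund Republic, 25 September 2023, is inside that window, so Yalund Republic is at UTC−10:00.
23:00 UTC − 10h = 13:00 Yalund Republic.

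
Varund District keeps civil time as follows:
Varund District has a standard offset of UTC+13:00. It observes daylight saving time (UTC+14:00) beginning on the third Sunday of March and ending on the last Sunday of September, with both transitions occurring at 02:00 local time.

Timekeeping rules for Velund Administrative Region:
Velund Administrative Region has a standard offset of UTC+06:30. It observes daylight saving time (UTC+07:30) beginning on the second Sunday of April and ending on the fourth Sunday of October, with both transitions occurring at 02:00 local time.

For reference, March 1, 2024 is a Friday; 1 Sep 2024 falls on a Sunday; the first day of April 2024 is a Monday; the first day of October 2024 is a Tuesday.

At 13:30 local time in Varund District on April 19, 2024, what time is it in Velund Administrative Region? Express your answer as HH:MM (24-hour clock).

07:00

1 March 2024 is a Friday, so the first Sunday is March 3 and the third is March 17.
1 September 2024 is a Sunday, so Sundays fall on 1, 8, 15, 22, 29; the last is September 29.
April 19, 2024 falls between 17 March and 29 September, so daylight saving is in effect and Varund District is at UTC+14:00.
13:30 Varund District − 14h = 23:30 UTC (rolling into the previous day, 18 April 2024).
1 April 2024 is a Monday, so the first Sunday is April 7 and the second is April 14.
1 October 2024 is a Tuesday, so the first Sunday is October 6 and the fourth is October 27.
At the standard offset (UTC+06:30), 23:30 UTC + 6h30m = 06:00 Velund Administrative Region standard time (rolling into the next day, 19 April 2024).
Daylight saving runs 14 April – 27 October; the standard-time date in Velund Administrative Region, April 19, 2024, is inside that window, so Velund Administrative Region is at UTC+07:30.
23:30 UTC + 7h30m = 07:00 Velund Administrative Region (rolling into the next day, 19 April 2024).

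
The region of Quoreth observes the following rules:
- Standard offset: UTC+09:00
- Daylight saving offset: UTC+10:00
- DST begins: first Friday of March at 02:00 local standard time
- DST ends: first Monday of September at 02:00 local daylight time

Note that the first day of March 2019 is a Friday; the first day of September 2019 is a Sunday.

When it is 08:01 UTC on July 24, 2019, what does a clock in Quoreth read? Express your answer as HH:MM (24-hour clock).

18:01

1 March 2019 is a Friday, so the first Friday is March 1.
1 September 2019 is a Sunday, so the first Monday is September 2.
At the standard offset (UTC+09:00), 08:01 UTC + 9h = 17:01 Quoreth standard time.
The standard-time date in Quoreth, July 24, 2019, lies within the daylight-saving period (1 March – 2 September), so Quoreth is on daylight time, UTC+10:00.
08:01 UTC + 10h = 18:01 local.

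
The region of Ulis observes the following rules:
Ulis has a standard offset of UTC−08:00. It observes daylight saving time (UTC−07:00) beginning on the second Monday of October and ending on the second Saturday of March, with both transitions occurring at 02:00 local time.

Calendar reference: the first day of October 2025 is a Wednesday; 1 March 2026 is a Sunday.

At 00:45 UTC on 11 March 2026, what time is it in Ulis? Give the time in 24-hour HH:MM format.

1 October 2025 is a Wednesday, so the first Monday is October 6 and the second is October 13.
1 March 2026 is a Sunday, so the first Saturday is March 7 and the second is March 14.
At the standard offset (UTC−08:00), 00:45 UTC − 8h = 16:45 Ulis standard time (rolling into the previous day, 10 March 2026).
The standard-time date in Ulis, 10 March 2026, lies within the daylight-saving period (13 October 2025 – 14 March 2026), so Ulis is on daylight time, UTC−07:00.
00:45 UTC − 7h = 17:45 local (rolling into the previous day, 10 March 2026).

17:45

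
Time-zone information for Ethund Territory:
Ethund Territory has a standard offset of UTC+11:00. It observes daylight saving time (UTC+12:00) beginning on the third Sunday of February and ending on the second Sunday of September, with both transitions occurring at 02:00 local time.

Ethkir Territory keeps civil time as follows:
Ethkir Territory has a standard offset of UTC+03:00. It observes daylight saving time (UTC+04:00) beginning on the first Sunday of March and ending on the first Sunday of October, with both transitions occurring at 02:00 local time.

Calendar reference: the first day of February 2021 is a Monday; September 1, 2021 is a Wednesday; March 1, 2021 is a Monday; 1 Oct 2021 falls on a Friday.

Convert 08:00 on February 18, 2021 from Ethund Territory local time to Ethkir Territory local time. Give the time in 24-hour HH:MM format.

1 February 2021 is a Monday, so the first Sunday is February 7 and the third is February 21.
1 September 2021 is a Wednesday, so the first Sunday is September 5 and the second is September 12.
Daylight saving runs 21 February – 12 September; February 18, 2021 is outside that window, so Ethund Territory is on standard time at UTC+11:00.
08:00 Ethund Territory − 11h = 21:00 UTC (rolling into the previous day, 17 February 2021).
1 March 2021 is a Monday, so the first Sunday is March 7.
1 October 2021 is a Friday, so the first Sunday is October 3.
At the standard offset (UTC+03:00), 21:00 UTC + 3h = 00:00 Ethkir Territory standard time (rolling into the next day, 18 February 2021).
The standard-time date in Ethkir Territory, February 18, 2021, does not fall between 7 March and 3 October, so daylight saving is not in effect and Ethkir Territory is at UTC+03:00.
21:00 UTC + 3h = 00:00 Ethkir Territory (rolling into the next day, 18 February 2021).

00:00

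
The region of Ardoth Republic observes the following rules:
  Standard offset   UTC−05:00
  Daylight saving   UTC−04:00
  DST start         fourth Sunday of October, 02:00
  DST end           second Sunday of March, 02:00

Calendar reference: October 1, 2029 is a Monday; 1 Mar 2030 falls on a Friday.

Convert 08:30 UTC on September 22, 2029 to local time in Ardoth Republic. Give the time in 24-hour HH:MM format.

1 October 2029 is a Monday, so the first Sunday is October 7 and the fourth is October 28.
1 March 2030 is a Friday, so the first Sunday is March 3 and the second is March 10.
At the standard offset (UTC−05:00), 08:30 UTC − 5h = 03:30 Ardoth Republic standard time.
Daylight saving runs 28 October 2029 – 10 March 2030; the standard-time date in Ardoth Republic, September 22, 2029, is outside that window, so Ardoth Republic is on standard time at UTC−05:00.
08:30 UTC − 5h = 03:30 local.

03:30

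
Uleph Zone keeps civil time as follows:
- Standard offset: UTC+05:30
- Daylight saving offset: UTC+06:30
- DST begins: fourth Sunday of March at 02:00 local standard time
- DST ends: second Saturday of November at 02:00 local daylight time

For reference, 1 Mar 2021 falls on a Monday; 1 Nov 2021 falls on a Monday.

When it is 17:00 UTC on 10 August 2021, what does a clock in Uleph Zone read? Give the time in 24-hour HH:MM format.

1 March 2021 is a Monday, so the first Sunday is March 7 and the fourth is March 28.
1 November 2021 is a Monday, so the first Saturday is November 6 and the second is November 13.
At the standard offset (UTC+05:30), 17:00 UTC + 5h30m = 22:30 Uleph Zone standard time.
The standard-time date in Uleph Zone, 10 August 2021, lies within the daylight-saving period (28 March – 13 November), so Uleph Zone is on daylight time, UTC+06:30.
17:00 UTC + 6h30m = 23:30 local.

23:30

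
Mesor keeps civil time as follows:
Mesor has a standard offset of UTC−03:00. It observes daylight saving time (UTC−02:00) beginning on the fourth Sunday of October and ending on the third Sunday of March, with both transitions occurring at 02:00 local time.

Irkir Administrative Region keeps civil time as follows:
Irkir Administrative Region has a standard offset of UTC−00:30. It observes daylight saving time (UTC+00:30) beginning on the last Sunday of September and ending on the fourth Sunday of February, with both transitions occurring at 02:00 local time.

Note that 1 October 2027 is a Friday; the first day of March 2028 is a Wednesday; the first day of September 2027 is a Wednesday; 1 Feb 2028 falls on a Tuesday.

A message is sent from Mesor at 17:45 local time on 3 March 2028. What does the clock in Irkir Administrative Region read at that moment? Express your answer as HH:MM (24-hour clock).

1 October 2027 is a Friday, so the first Sunday is October 3 and the fourth is October 24.
1 March 2028 is a Wednesday, so the first Sunday is March 5 and the third is March 19.
Daylight saving runs 24 October 2027 – 19 March 2028; 3 March 2028 is inside that window, so Mesor is at UTC−02:00.
17:45 Mesor + 2h = 19:45 UTC.
1 September 2027 is a Wednesday, so Sundays fall on 5, 12, 19, 26; the last is September 26.
1 February 2028 is a Tuesday, so the first Sunday is February 6 and the fourth is February 27.
At the standard offset (UTC−00:30), 19:45 UTC − 0h30m = 19:15 Irkir Administrative Region standard time.
The standard-time date in Irkir Administrative Region, 3 March 2028, does not fall between 26 September 2027 and 27 February 2028, so daylight saving is not in effect and Irkir Administrative Region is at UTC−00:30.
19:45 UTC − 0h30m = 19:15 Irkir Administrative Region.

19:15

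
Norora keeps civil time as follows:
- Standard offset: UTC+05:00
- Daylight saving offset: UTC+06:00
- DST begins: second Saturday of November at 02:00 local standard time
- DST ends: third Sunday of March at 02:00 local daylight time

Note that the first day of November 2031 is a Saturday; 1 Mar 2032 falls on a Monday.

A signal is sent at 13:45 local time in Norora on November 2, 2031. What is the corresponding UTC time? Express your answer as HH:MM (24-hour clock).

1 November 2031 is a Saturday, so the first Saturday is November 1 and the second is November 8.
1 March 2032 is a Monday, so the first Sunday is March 7 and the third is March 21.
Daylight saving runs 8 November 2031 – 21 March 2032; November 2, 2031 is outside that window, so Norora is on standard time at UTC+05:00.
13:45 local − 5h = 08:45 UTC.

08:45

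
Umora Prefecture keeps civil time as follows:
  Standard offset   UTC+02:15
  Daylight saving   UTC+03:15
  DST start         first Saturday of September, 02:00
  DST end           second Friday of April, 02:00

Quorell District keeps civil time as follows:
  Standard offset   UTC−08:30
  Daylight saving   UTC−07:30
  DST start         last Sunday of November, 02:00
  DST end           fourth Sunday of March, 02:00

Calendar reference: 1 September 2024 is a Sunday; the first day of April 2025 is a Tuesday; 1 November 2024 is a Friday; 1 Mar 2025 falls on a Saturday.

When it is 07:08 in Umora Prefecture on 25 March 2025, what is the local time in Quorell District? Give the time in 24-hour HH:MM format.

1 September 2024 is a Sunday, so the first Saturday is September 7.
1 April 2025 is a Tuesday, so the first Friday is April 4 and the second is April 11.
Daylight saving runs 7 September 2024 – 11 April 2025; 25 March 2025 is inside that window, so Umora Prefecture is at UTC+03:15.
07:08 Umora Prefecture − 3h15m = 03:53 UTC.
1 November 2024 is a Friday, so Sundays fall on 3, 10, 17, 24; the last is November 24.
1 March 2025 is a Saturday, so the first Sunday is March 2 and the fourth is March 23.
At the standard offset (UTC−08:30), 03:53 UTC − 8h30m = 19:23 Quorell District standard time (rolling into the previous day, 24 March 2025).
The standard-time date in Quorell District, 24 March 2025, is outside the daylight-saving period (24 November 2024 – 23 March 2025), so Quorell District is on standard time, UTC−08:30.
03:53 UTC − 8h30m = 19:23 Quorell District (rolling into the previous day, 24 March 2025).

19:23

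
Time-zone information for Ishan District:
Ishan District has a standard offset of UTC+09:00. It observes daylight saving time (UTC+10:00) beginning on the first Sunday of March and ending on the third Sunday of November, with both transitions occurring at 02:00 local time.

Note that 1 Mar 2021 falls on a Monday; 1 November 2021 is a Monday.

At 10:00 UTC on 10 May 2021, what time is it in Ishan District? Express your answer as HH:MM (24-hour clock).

1 March 2021 is a Monday, so the first Sunday is March 7.
1 November 2021 is a Monday, so the first Sunday is November 7 and the third is November 21.
At the standard offset (UTC+09:00), 10:00 UTC + 9h = 19:00 Ishan District standard time.
Daylight saving runs 7 March – 21 November; the standard-time date in Ishan District, 10 May 2021, is inside that window, so Ishan District is at UTC+10:00.
10:00 UTC + 10h = 20:00 local.

20:00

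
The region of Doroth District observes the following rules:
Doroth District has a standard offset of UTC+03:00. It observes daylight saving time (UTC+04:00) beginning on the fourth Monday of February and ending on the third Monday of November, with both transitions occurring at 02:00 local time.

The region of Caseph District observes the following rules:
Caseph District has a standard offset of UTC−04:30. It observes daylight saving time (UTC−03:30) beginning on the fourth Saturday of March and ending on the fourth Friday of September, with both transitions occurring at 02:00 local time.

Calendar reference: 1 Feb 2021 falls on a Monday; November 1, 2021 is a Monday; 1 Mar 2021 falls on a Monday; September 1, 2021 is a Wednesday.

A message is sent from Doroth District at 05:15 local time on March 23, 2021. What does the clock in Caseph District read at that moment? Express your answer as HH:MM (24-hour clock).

20:45

1 February 2021 is a Monday, so the first Monday is February 1 and the fourth is February 22.
1 November 2021 is a Monday, so the first Monday is November 1 and the third is November 15.
March 23, 2021 falls between 22 February and 15 November, so daylight saving is in effect and Doroth District is at UTC+04:00.
05:15 Doroth District − 4h = 01:15 UTC.
1 March 2021 is a Monday, so the first Saturday is March 6 and the fourth is March 27.
1 September 2021 is a Wednesday, so the first Friday is September 3 and the fourth is September 24.
At the standard offset (UTC−04:30), 01:15 UTC − 4h30m = 20:45 Caseph District standard time (rolling into the previous day, 22 March 2021).
Daylight saving runs 27 March – 24 September; the standard-time date in Caseph District, March 22, 2021, is outside that window, so Caseph District is on standard time at UTC−04:30.
01:15 UTC − 4h30m = 20:45 Caseph District (rolling into the previous day, 22 March 2021).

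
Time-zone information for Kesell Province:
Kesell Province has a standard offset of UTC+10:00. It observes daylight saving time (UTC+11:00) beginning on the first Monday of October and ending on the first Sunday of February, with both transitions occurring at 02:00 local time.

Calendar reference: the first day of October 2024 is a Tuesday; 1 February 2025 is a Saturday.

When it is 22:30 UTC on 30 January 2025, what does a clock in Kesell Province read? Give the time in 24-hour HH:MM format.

09:30

1 October 2024 is a Tuesday, so the first Monday is October 7.
1 February 2025 is a Saturday, so the first Sunday is February 2.
At the standard offset (UTC+10:00), 22:30 UTC + 10h = 08:30 Kesell Province standard time (rolling into the next day, 31 January 2025).
The standard-time date in Kesell Province, 31 January 2025, falls between 7 October 2024 and 2 February 2025, so daylight saving is in effect and Kesell Province is at UTC+11:00.
22:30 UTC + 11h = 09:30 local (rolling into the next day, 31 January 2025).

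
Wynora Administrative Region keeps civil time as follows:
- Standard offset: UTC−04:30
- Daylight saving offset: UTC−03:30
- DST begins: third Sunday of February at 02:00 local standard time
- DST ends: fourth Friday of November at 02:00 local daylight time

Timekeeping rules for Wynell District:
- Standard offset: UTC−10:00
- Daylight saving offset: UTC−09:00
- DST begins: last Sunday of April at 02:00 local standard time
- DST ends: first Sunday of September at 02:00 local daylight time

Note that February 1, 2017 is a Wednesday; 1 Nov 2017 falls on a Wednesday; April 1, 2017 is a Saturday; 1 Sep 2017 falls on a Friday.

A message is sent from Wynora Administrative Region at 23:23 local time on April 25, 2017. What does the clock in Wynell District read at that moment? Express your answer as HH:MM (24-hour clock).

1 February 2017 is a Wednesday, so the first Sunday is February 5 and the third is February 19.
1 November 2017 is a Wednesday, so the first Friday is November 3 and the fourth is November 24.
April 25, 2017 lies within the daylight-saving period (19 February – 24 November), so Wynora Administrative Region is on daylight time, UTC−03:30.
23:23 Wynora Administrative Region + 3h30m = 02:53 UTC (rolling into the next day, 26 April 2017).
1 April 2017 is a Saturday, so Sundays fall on 2, 9, 16, 23, 30; the last is April 30.
1 September 2017 is a Friday, so the first Sunday is September 3.
At the standard offset (UTC−10:00), 02:53 UTC − 10h = 16:53 Wynell District standard time (rolling into the previous day, 25 April 2017).
Daylight saving runs 30 April – 3 September; the standard-time date in Wynell District, April 25, 2017, is outside that window, so Wynell District is on standard time at UTC−10:00.
02:53 UTC − 10h = 16:53 Wynell District (rolling into the previous day, 25 April 2017).

16:53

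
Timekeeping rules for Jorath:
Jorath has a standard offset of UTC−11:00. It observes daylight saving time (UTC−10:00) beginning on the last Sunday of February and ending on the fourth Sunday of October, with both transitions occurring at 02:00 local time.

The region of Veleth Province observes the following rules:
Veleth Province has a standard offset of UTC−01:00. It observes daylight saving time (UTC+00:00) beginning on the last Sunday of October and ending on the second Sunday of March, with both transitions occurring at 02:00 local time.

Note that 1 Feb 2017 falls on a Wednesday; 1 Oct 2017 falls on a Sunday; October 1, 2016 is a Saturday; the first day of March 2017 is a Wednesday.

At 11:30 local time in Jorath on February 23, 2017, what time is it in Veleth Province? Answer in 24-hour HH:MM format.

22:30

1 February 2017 is a Wednesday, so Sundays fall on 5, 12, 19, 26; the last is February 26.
1 October 2017 is a Sunday, so the first Sunday is October 1 and the fourth is October 22.
February 23, 2017 is outside the daylight-saving period (26 February – 22 October), so Jorath is on standard time, UTC−11:00.
11:30 Jorath + 11h = 22:30 UTC.
1 October 2016 is a Saturday, so Sundays fall on 2, 9, 16, 23, 30; the last is October 30.
1 March 2017 is a Wednesday, so the first Sunday is March 5 and the second is March 12.
At the standard offset (UTC−01:00), 22:30 UTC − 1h = 21:30 Veleth Province standard time.
Daylight saving runs 30 October 2016 – 12 March 2017; the standard-time date in Veleth Province, February 23, 2017, is inside that window, so Veleth Province is at UTC+00:00.
22:30 UTC + 0h = 22:30 Veleth Province.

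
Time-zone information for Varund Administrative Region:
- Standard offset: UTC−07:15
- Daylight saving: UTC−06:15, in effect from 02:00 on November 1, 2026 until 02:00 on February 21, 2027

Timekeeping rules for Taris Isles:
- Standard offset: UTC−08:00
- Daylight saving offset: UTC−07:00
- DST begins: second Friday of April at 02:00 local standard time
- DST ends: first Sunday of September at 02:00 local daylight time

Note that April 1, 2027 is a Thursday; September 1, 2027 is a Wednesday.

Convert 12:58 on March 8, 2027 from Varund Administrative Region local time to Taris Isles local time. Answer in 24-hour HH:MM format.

March 8, 2027 is outside the daylight-saving period (1 November 2026 – 21 February 2027), so Varund Administrative Region is on standard time, UTC−07:15.
12:58 Varund Administrative Region + 7h15m = 20:13 UTC.
1 April 2027 is a Thursday, so the first Friday is April 2 and the second is April 9.
1 September 2027 is a Wednesday, so the first Sunday is September 5.
At the standard offset (UTC−08:00), 20:13 UTC − 8h = 12:13 Taris Isles standard time.
Daylight saving runs 9 April – 5 September; the standard-time date in Taris Isles, March 8, 2027, is outside that window, so Taris Isles is on standard time at UTC−08:00.
20:13 UTC − 8h = 12:13 Taris Isles.

12:13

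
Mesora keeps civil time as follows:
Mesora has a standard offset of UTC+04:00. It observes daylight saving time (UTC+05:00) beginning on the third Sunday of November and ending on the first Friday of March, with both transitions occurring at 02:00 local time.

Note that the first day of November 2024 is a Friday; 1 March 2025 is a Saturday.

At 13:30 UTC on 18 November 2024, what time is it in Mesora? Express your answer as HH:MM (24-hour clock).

18:30

1 November 2024 is a Friday, so the first Sunday is November 3 and the third is November 17.
1 March 2025 is a Saturday, so the first Friday is March 7.
At the standard offset (UTC+04:00), 13:30 UTC + 4h = 17:30 Mesora standard time.
Daylight saving runs 17 November 2024 – 7 March 2025; the standard-time date in Mesora, 18 November 2024, is inside that window, so Mesora is at UTC+05:00.
13:30 UTC + 5h = 18:30 local.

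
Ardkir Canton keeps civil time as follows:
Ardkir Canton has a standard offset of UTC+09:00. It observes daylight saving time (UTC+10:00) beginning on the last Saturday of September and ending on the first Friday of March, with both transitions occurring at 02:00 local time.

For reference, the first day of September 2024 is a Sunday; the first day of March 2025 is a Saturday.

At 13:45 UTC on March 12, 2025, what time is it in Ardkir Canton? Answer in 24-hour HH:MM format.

22:45

1 September 2024 is a Sunday, so Saturdays fall on 7, 14, 21, 28; the last is September 28.
1 March 2025 is a Saturday, so the first Friday is March 7.
At the standard offset (UTC+09:00), 13:45 UTC + 9h = 22:45 Ardkir Canton standard time.
The standard-time date in Ardkir Canton, March 12, 2025, is outside the daylight-saving period (28 September 2024 – 7 March 2025), so Ardkir Canton is on standard time, UTC+09:00.
13:45 UTC + 9h = 22:45 local.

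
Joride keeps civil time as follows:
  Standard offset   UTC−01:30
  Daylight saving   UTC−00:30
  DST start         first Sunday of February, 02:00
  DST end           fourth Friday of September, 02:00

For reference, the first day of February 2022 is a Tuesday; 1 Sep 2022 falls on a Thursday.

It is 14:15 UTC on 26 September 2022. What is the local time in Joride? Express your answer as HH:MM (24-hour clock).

1 February 2022 is a Tuesday, so the first Sunday is February 6.
1 September 2022 is a Thursday, so the first Friday is September 2 and the fourth is September 23.
At the standard offset (UTC−01:30), 14:15 UTC − 1h30m = 12:45 Joride standard time.
The standard-time date in Joride, 26 September 2022, does not fall between 6 February and 23 September, so daylight saving is not in effect and Joride is at UTC−01:30.
14:15 UTC − 1h30m = 12:45 local.

12:45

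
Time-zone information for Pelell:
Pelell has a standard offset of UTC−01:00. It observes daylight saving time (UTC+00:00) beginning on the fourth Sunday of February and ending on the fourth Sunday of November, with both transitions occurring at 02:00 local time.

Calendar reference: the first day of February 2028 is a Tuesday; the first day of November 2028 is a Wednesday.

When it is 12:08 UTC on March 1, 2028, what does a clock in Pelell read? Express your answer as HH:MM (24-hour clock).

1 February 2028 is a Tuesday, so the first Sunday is February 6 and the fourth is February 27.
1 November 2028 is a Wednesday, so the first Sunday is November 5 and the fourth is November 26.
At the standard offset (UTC−01:00), 12:08 UTC − 1h = 11:08 Pelell standard time.
The standard-time date in Pelell, March 1, 2028, falls between 27 February and 26 November, so daylight saving is in effect and Pelell is at UTC+00:00.
12:08 UTC + 0h = 12:08 local.

12:08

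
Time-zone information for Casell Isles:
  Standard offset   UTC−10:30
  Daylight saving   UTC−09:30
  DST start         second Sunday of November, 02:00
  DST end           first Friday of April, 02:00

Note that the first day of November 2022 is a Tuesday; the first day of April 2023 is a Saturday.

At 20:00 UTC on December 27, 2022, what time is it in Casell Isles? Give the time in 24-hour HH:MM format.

1 November 2022 is a Tuesday, so the first Sunday is November 6 and the second is November 13.
1 April 2023 is a Saturday, so the first Friday is April 7.
At the standard offset (UTC−10:30), 20:00 UTC − 10h30m = 09:30 Casell Isles standard time.
The standard-time date in Casell Isles, December 27, 2022, lies within the daylight-saving period (13 November 2022 – 7 April 2023), so Casell Isles is on daylight time, UTC−09:30.
20:00 UTC − 9h30m = 10:30 local.

10:30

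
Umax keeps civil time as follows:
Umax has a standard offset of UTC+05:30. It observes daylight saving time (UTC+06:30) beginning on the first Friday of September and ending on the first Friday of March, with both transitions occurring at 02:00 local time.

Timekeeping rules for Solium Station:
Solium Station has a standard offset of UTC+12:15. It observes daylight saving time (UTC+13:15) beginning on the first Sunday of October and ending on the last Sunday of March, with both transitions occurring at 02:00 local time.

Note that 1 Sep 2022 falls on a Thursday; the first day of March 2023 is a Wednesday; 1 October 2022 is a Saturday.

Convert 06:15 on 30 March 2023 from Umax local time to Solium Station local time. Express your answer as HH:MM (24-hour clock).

1 September 2022 is a Thursday, so the first Friday is September 2.
1 March 2023 is a Wednesday, so the first Friday is March 3.
Daylight saving runs 2 September 2022 – 3 March 2023; 30 March 2023 is outside that window, so Umax is on standard time at UTC+05:30.
06:15 Umax − 5h30m = 00:45 UTC.
1 October 2022 is a Saturday, so the first Sunday is October 2.
1 March 2023 is a Wednesday, so Sundays fall on 5, 12, 19, 26; the last is March 26.
At the standard offset (UTC+12:15), 00:45 UTC + 12h15m = 13:00 Solium Station standard time.
The standard-time date in Solium Station, 30 March 2023, is outside the daylight-saving period (2 October 2022 – 26 March 2023), so Solium Station is on standard time, UTC+12:15.
00:45 UTC + 12h15m = 13:00 Solium Station.

13:00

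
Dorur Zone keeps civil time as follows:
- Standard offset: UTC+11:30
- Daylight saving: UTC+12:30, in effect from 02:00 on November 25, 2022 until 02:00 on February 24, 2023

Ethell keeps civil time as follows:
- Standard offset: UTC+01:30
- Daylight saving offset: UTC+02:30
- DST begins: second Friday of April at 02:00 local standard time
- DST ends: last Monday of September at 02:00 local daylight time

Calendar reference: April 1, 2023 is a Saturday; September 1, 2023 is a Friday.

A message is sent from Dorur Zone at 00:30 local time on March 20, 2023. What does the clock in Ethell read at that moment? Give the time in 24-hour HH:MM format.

14:30

March 20, 2023 does not fall between 25 November 2022 and 24 February 2023, so daylight saving is not in effect and Dorur Zone is at UTC+11:30.
00:30 Dorur Zone − 11h30m = 13:00 UTC (rolling into the previous day, 19 March 2023).
1 April 2023 is a Saturday, so the first Friday is April 7 and the second is April 14.
1 September 2023 is a Friday, so Mondays fall on 4, 11, 18, 25; the last is September 25.
At the standard offset (UTC+01:30), 13:00 UTC + 1h30m = 14:30 Ethell standard time.
The standard-time date in Ethell, March 19, 2023, does not fall between 14 April and 25 September, so daylight saving is not in effect and Ethell is at UTC+01:30.
13:00 UTC + 1h30m = 14:30 Ethell.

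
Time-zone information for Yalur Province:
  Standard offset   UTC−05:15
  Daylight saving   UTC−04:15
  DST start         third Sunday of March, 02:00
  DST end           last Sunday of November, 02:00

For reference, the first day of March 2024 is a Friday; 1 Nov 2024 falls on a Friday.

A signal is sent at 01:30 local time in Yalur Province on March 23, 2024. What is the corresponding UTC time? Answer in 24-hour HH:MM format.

05:45

1 March 2024 is a Friday, so the first Sunday is March 3 and the third is March 17.
1 November 2024 is a Friday, so Sundays fall on 3, 10, 17, 24; the last is November 24.
Daylight saving runs 17 March – 24 November; March 23, 2024 is inside that window, so Yalur Province is at UTC−04:15.
01:30 local + 4h15m = 05:45 UTC.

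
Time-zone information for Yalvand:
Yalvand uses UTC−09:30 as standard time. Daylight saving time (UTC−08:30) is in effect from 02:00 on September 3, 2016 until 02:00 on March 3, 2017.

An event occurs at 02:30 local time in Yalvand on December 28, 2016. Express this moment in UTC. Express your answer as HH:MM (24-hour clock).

December 28, 2016 falls between 3 September 2016 and 3 March 2017, so daylight saving is in effect and Yalvand is at UTC−08:30.
02:30 local + 8h30m = 11:00 UTC.

11:00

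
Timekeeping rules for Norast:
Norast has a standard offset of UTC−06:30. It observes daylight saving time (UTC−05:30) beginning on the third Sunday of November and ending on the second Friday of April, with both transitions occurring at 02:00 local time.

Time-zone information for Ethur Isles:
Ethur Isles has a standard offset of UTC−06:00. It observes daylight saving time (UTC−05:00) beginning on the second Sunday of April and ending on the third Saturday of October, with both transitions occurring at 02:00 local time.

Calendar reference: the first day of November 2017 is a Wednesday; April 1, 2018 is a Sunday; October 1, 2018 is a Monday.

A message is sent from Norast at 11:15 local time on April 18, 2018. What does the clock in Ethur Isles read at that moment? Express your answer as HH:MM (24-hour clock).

1 November 2017 is a Wednesday, so the first Sunday is November 5 and the third is November 19.
1 April 2018 is a Sunday, so the first Friday is April 6 and the second is April 13.
April 18, 2018 is outside the daylight-saving period (19 November 2017 – 13 April 2018), so Norast is on standard time, UTC−06:30.
11:15 Norast + 6h30m = 17:45 UTC.
1 April 2018 is a Sunday, so the first Sunday is April 1 and the second is April 8.
1 October 2018 is a Monday, so the first Saturday is October 6 and the third is October 20.
At the standard offset (UTC−06:00), 17:45 UTC − 6h = 11:45 Ethur Isles standard time.
Daylight saving runs 8 April – 20 October; the standard-time date in Ethur Isles, April 18, 2018, is inside that window, so Ethur Isles is at UTC−05:00.
17:45 UTC − 5h = 12:45 Ethur Isles.

12:45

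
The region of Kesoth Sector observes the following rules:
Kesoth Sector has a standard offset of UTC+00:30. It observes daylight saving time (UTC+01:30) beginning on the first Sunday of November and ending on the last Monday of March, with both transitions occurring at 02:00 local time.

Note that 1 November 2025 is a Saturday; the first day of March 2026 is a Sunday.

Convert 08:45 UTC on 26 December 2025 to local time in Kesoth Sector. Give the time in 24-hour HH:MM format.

10:15

1 November 2025 is a Saturday, so the first Sunday is November 2.
1 March 2026 is a Sunday, so Mondays fall on 2, 9, 16, 23, 30; the last is March 30.
At the standard offset (UTC+00:30), 08:45 UTC + 0h30m = 09:15 Kesoth Sector standard time.
The standard-time date in Kesoth Sector, 26 December 2025, falls between 2 November 2025 and 30 March 2026, so daylight saving is in effect and Kesoth Sector is at UTC+01:30.
08:45 UTC + 1h30m = 10:15 local.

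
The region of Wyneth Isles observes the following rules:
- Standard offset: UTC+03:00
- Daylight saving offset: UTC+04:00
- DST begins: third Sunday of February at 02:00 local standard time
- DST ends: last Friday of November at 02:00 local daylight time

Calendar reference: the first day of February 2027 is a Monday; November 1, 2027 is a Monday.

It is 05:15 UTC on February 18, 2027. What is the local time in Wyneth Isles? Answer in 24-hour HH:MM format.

08:15

1 February 2027 is a Monday, so the first Sunday is February 7 and the third is February 21.
1 November 2027 is a Monday, so Fridays fall on 5, 12, 19, 26; the last is November 26.
At the standard offset (UTC+03:00), 05:15 UTC + 3h = 08:15 Wyneth Isles standard time.
Daylight saving runs 21 February – 26 November; the standard-time date in Wyneth Isles, February 18, 2027, is outside that window, so Wyneth Isles is on standard time at UTC+03:00.
05:15 UTC + 3h = 08:15 local.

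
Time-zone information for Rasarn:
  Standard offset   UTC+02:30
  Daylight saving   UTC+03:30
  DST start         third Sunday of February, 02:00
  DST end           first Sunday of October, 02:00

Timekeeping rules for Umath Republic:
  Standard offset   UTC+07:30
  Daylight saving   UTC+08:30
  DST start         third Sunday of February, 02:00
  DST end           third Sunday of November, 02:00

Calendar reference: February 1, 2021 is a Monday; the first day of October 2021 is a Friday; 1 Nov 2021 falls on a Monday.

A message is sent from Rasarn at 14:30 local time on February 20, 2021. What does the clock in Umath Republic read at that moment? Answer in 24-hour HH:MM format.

1 February 2021 is a Monday, so the first Sunday is February 7 and the third is February 21.
1 October 2021 is a Friday, so the first Sunday is October 3.
February 20, 2021 is outside the daylight-saving period (21 February – 3 October), so Rasarn is on standard time, UTC+02:30.
14:30 Rasarn − 2h30m = 12:00 UTC.
1 February 2021 is a Monday, so the first Sunday is February 7 and the third is February 21.
1 November 2021 is a Monday, so the first Sunday is November 7 and the third is November 21.
At the standard offset (UTC+07:30), 12:00 UTC + 7h30m = 19:30 Umath Republic standard time.
The standard-time date in Umath Republic, February 20, 2021, is outside the daylight-saving period (21 February – 21 November), so Umath Republic is on standard time, UTC+07:30.
12:00 UTC + 7h30m = 19:30 Umath Republic.

19:30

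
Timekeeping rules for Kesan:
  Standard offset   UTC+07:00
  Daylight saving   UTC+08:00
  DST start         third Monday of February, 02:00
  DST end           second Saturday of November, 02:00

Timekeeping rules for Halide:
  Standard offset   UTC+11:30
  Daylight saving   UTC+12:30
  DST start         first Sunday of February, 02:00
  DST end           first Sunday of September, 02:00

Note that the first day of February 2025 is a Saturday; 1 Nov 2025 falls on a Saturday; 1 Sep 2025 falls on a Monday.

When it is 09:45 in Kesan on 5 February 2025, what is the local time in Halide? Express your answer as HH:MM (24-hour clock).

1 February 2025 is a Saturday, so the first Monday is February 3 and the third is February 17.
1 November 2025 is a Saturday, so the first Saturday is November 1 and the second is November 8.
5 February 2025 is outside the daylight-saving period (17 February – 8 November), so Kesan is on standard time, UTC+07:00.
09:45 Kesan − 7h = 02:45 UTC.
1 February 2025 is a Saturday, so the first Sunday is February 2.
1 September 2025 is a Monday, so the first Sunday is September 7.
At the standard offset (UTC+11:30), 02:45 UTC + 11h30m = 14:15 Halide standard time.
Daylight saving runs 2 February – 7 September; the standard-time date in Halide, 5 February 2025, is inside that window, so Halide is at UTC+12:30.
02:45 UTC + 12h30m = 15:15 Halide.

15:15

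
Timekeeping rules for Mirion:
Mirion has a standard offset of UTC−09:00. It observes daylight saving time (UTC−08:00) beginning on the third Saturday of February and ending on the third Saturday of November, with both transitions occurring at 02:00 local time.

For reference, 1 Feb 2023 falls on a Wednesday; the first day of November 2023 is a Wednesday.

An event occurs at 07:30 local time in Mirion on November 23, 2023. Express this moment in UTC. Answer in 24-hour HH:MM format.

1 February 2023 is a Wednesday, so the first Saturday is February 4 and the third is February 18.
1 November 2023 is a Wednesday, so the first Saturday is November 4 and the third is November 18.
November 23, 2023 does not fall between 18 February and 18 November, so daylight saving is not in effect and Mirion is at UTC−09:00.
07:30 local + 9h = 16:30 UTC.

16:30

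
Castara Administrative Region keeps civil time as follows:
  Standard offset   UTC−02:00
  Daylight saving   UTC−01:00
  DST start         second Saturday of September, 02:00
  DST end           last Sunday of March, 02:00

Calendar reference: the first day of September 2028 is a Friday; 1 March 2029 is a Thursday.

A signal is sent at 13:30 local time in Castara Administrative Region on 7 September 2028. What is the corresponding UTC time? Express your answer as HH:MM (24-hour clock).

15:30

1 September 2028 is a Friday, so the first Saturday is September 2 and the second is September 9.
1 March 2029 is a Thursday, so Sundays fall on 4, 11, 18, 25; the last is March 25.
7 September 2028 is outside the daylight-saving period (9 September 2028 – 25 March 2029), so Castara Administrative Region is on standard time, UTC−02:00.
13:30 local + 2h = 15:30 UTC.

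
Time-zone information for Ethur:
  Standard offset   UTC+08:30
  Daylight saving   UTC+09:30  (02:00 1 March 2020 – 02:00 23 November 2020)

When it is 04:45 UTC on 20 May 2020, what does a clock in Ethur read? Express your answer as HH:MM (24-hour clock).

At the standard offset (UTC+08:30), 04:45 UTC + 8h30m = 13:15 Ethur standard time.
The standard-time date in Ethur, 20 May 2020, falls between 1 March and 23 November, so daylight saving is in effect and Ethur is at UTC+09:30.
04:45 UTC + 9h30m = 14:15 local.

14:15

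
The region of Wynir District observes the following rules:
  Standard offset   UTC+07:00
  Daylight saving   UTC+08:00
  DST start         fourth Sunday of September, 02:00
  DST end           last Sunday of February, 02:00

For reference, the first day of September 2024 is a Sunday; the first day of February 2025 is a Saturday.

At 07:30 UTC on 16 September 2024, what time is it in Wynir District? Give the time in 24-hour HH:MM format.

14:30

1 September 2024 is a Sunday, so the first Sunday is September 1 and the fourth is September 22.
1 February 2025 is a Saturday, so Sundays fall on 2, 9, 16, 23; the last is February 23.
At the standard offset (UTC+07:00), 07:30 UTC + 7h = 14:30 Wynir District standard time.
Daylight saving runs 22 September 2024 – 23 February 2025; the standard-time date in Wynir District, 16 September 2024, is outside that window, so Wynir District is on standard time at UTC+07:00.
07:30 UTC + 7h = 14:30 local.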